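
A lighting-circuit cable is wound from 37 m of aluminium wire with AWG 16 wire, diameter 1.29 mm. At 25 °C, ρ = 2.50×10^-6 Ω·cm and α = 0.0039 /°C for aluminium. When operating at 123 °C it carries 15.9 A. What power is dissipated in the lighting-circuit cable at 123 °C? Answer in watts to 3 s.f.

ρ = 2.50×10^-6 Ω·cm = 2.50×10^-8 Ω·m
A = π(1.29/2 mm)² = π(6.4500e-04 m)² = 1.307e-06 m²
R₍25₎ = ρL/A = (2.50×10^-8)(37)/(1.307e-06) = 0.7077 Ω
R₍123₎ = R₍25₎(1 + αΔT) = 0.7077 × (1 + 0.0039×98) = 0.9782 Ω
P = I²R = (15.9)² × 0.9782 = 247 W

247 W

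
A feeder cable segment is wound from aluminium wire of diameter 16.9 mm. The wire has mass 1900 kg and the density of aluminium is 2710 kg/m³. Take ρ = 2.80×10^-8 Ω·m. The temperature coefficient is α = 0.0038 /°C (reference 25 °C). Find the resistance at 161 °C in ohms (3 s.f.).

0.592 Ω

A = π(d/2)² = π(8.4500e-03 m)² = 2.2432e-04 m²
L = m/(density·A) = 1900/(2710×2.2432e-04) = 3126 m
R = ρL/A = (2.80×10^-8)(3126)/(2.2432e-04) = 0.3901 Ω
R(161 °C) = 0.3901 × (1 + 0.0038×136) = 0.592 Ω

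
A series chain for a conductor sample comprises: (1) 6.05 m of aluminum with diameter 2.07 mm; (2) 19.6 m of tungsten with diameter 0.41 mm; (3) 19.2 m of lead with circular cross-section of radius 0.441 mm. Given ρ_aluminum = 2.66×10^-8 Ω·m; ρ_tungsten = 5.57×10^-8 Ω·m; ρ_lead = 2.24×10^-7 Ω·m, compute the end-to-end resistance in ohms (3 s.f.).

Seg 1: A = π(d/2)² = π(1.0350e-03 m)² = 3.365e-06 m²
R_1 = (2.66×10^-8)(6.05)/(3.365e-06) = 0.04782 Ω
Seg 2: A = π(d/2)² = π(2.0500e-04 m)² = 1.320e-07 m²
R_2 = (5.57×10^-8)(19.6)/(1.320e-07) = 8.269 Ω
Seg 3: A = πr² = π(4.4100e-04 m)² = 6.110e-07 m²
R_3 = (2.24×10^-7)(19.2)/(6.110e-07) = 7.039 Ω
R_total = R_1 + R_2 + R_3 = 15.4 Ω

15.4 Ω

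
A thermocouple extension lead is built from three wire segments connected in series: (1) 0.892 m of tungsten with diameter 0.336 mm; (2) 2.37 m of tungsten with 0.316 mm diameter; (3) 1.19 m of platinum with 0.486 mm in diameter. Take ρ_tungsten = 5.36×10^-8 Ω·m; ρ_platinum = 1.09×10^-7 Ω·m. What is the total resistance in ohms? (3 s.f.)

2.86 Ω

Seg 1: A = π(d/2)² = π(1.6800e-04 m)² = 8.867e-08 m²
R_1 = (5.36×10^-8)(0.892)/(8.867e-08) = 0.5392 Ω
Seg 2: A = π(d/2)² = π(1.5800e-04 m)² = 7.843e-08 m²
R_2 = (5.36×10^-8)(2.37)/(7.843e-08) = 1.62 Ω
Seg 3: A = π(d/2)² = π(2.4300e-04 m)² = 1.855e-07 m²
R_3 = (1.09×10^-7)(1.19)/(1.855e-07) = 0.6992 Ω
R_total = R_1 + R_2 + R_3 = 2.86 Ω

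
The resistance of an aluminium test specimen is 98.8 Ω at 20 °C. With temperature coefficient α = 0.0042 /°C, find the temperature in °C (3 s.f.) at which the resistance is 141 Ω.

122 °C

R = R₀(1 + α(T − T₀)) ⇒ T = T₀ + (R/R₀ − 1)/α
T = 20 + (141/98.8 − 1)/0.0042 = 20 + (0.4271)/0.0042 = 122 °C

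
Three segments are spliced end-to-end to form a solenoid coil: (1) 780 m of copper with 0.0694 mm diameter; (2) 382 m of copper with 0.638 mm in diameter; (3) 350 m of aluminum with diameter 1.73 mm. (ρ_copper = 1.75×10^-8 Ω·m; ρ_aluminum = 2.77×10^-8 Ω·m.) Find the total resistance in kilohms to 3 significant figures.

Seg 1: A = π(d/2)² = π(3.4700e-05 m)² = 3.783e-09 m²
R_1 = (1.75×10^-8)(780)/(3.783e-09) = 3608 Ω
Seg 2: A = π(d/2)² = π(3.1900e-04 m)² = 3.197e-07 m²
R_2 = (1.75×10^-8)(382)/(3.197e-07) = 20.91 Ω
Seg 3: A = π(d/2)² = π(8.6500e-04 m)² = 2.351e-06 m²
R_3 = (2.77×10^-8)(350)/(2.351e-06) = 4.124 Ω
R_total = R_1 + R_2 + R_3 = 3.63 kΩ

3.63 kΩ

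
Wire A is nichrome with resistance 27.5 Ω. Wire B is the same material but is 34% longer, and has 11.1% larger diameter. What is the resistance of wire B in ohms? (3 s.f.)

R ∝ L/d², so R_B/R_A = (1 + 34/100) × (1 + 11.1/100)⁻²
= 1.34 × 0.8102 = 1.086
R_B = 1.086 × 27.5 = 29.9 Ω

29.9 Ω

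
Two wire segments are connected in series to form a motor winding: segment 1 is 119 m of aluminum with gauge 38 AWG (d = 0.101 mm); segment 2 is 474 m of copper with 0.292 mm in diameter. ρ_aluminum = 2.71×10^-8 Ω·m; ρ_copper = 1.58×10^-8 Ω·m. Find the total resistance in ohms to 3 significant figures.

514 Ω

Segment 1: A = π(0.101/2 mm)² = π(5.0500e-05 m)² = 8.012e-09 m²
R₁ = ρL/A = (2.71×10^-8)(119)/(8.012e-09) = 402.5 Ω
Segment 2: A = π(d/2)² = π(1.4600e-04 m)² = 6.697e-08 m²
R₂ = (1.58×10^-8)(474)/(6.697e-08) = 111.8 Ω
R = R₁ + R₂ = 514 Ω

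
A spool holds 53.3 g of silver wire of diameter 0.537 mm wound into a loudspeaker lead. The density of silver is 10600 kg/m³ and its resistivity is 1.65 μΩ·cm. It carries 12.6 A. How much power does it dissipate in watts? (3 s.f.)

ρ = 1.65 μΩ·cm = 1.65×10^-8 Ω·m
A = π(d/2)² = π(2.6850e-04 m)² = 2.2648e-07 m²
L = m/(density·A) = 0.0533/(10600×2.2648e-07) = 22.2 m
R = ρL/A = (1.65×10^-8)(22.2)/(2.2648e-07) = 1.617 Ω
P = I²R = (12.6)² × 1.617 = 257 W

257 W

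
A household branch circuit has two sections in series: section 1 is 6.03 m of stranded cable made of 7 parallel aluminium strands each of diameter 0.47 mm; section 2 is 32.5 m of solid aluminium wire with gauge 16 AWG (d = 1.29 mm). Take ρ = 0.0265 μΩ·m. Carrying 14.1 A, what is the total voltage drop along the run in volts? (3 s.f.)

11.1 V

ρ = 0.0265 μΩ·m = 2.65×10^-8 Ω·m
Section 1: A_strand = π(2.3500e-04)² = 1.735e-07 m²; R₁ = ρL/(N·A_s) = (2.65×10^-8)(6.03)/(7×1.735e-07) = 0.1316 Ω
Section 2: A = π(1.29/2 mm)² = π(6.4500e-04 m)² = 1.307e-06 m²
R₂ = (2.65×10^-8)(32.5)/(1.307e-06) = 0.659 Ω
R = R₁ + R₂ = 0.7905 Ω
V = IR = 14.1 × 0.7905 = 11.1 V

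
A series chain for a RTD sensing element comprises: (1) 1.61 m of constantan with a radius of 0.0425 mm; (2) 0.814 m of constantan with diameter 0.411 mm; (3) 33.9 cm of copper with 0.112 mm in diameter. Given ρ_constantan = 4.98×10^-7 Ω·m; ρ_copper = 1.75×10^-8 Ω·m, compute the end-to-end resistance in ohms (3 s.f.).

Seg 1: A = πr² = π(4.2500e-05 m)² = 5.675e-09 m²
R_1 = (4.98×10^-7)(1.61)/(5.675e-09) = 141.3 Ω
Seg 2: A = π(d/2)² = π(2.0550e-04 m)² = 1.327e-07 m²
R_2 = (4.98×10^-7)(0.814)/(1.327e-07) = 3.055 Ω
Seg 3: A = π(d/2)² = π(5.6000e-05 m)² = 9.852e-09 m²
R_3 = (1.75×10^-8)(0.339)/(9.852e-09) = 0.6022 Ω
R_total = R_1 + R_2 + R_3 = 145 Ω

145 Ω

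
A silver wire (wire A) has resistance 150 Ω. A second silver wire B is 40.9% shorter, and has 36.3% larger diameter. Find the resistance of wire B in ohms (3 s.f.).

R ∝ L/d², so R_B/R_A = (1 − 40.9/100) × (1 + 36.3/100)⁻²
= 0.591 × 0.5383 = 0.3181
R_B = 0.3181 × 150 = 47.7 Ω

47.7 Ω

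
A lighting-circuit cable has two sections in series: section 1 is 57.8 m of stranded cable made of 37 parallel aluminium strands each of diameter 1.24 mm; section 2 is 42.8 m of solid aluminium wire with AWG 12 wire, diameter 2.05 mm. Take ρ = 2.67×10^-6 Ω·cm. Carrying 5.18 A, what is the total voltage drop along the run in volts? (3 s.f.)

ρ = 2.67×10^-6 Ω·cm = 2.67×10^-8 Ω·m
Section 1: A_strand = π(6.2000e-04)² = 1.208e-06 m²; R₁ = ρL/(N·A_s) = (2.67×10^-8)(57.8)/(37×1.208e-06) = 0.03454 Ω
Section 2: A = π(2.05/2 mm)² = π(1.0250e-03 m)² = 3.301e-06 m²
R₂ = (2.67×10^-8)(42.8)/(3.301e-06) = 0.3462 Ω
R = R₁ + R₂ = 0.3808 Ω
V = IR = 5.18 × 0.3808 = 1.97 V

1.97 V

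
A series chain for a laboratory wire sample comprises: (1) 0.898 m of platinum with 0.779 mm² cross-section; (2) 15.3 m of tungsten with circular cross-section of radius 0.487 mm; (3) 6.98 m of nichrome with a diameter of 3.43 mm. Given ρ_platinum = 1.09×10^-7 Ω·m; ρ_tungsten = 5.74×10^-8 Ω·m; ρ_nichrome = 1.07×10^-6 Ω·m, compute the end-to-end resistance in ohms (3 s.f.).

2.11 Ω

Seg 1: A = 0.779 mm² = 7.790e-07 m²
R_1 = (1.09×10^-7)(0.898)/(7.790e-07) = 0.1257 Ω
Seg 2: A = πr² = π(4.8700e-04 m)² = 7.451e-07 m²
R_2 = (5.74×10^-8)(15.3)/(7.451e-07) = 1.179 Ω
Seg 3: A = π(d/2)² = π(1.7150e-03 m)² = 9.240e-06 m²
R_3 = (1.07×10^-6)(6.98)/(9.240e-06) = 0.8083 Ω
R_total = R_1 + R_2 + R_3 = 2.11 Ω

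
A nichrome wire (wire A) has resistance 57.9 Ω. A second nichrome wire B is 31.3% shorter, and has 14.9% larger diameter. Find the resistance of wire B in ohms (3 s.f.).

30.1 Ω

R ∝ L/d², so R_B/R_A = (1 − 31.3/100) × (1 + 14.9/100)⁻²
= 0.687 × 0.7575 = 0.5204
R_B = 0.5204 × 57.9 = 30.1 Ω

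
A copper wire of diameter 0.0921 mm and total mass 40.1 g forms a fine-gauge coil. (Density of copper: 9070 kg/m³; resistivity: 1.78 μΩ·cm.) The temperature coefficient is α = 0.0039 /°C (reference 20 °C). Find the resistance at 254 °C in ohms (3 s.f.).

3390 Ω

ρ = 1.78 μΩ·cm = 1.78×10^-8 Ω·m
A = π(d/2)² = π(4.6050e-05 m)² = 6.6621e-09 m²
L = m/(density·A) = 0.0401/(9070×6.6621e-09) = 663.6 m
R = ρL/A = (1.78×10^-8)(663.6)/(6.6621e-09) = 1773 Ω
R(254 °C) = 1773 × (1 + 0.0039×234) = 3390 Ω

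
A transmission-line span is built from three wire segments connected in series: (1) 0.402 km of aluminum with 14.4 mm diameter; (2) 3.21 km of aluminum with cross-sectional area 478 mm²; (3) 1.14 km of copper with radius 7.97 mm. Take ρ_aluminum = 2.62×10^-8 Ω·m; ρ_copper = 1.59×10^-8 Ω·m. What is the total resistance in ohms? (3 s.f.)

Seg 1: A = π(d/2)² = π(7.2000e-03 m)² = 1.629e-04 m²
R_1 = (2.62×10^-8)(402)/(1.629e-04) = 0.06467 Ω
Seg 2: A = 478 mm² = 4.780e-04 m²
R_2 = (2.62×10^-8)(3210)/(4.780e-04) = 0.1759 Ω
Seg 3: A = πr² = π(7.9700e-03 m)² = 1.996e-04 m²
R_3 = (1.59×10^-8)(1140)/(1.996e-04) = 0.09083 Ω
R_total = R_1 + R_2 + R_3 = 0.331 Ω

0.331 Ω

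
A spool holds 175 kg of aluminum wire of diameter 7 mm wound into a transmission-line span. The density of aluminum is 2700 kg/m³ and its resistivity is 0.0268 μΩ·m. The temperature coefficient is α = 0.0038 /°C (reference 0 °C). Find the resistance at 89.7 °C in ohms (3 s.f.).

ρ = 0.0268 μΩ·m = 2.68×10^-8 Ω·m
A = π(d/2)² = π(3.5000e-03 m)² = 3.8485e-05 m²
L = m/(density·A) = 175/(2700×3.8485e-05) = 1684 m
R = ρL/A = (2.68×10^-8)(1684)/(3.8485e-05) = 1.173 Ω
R(89.7 °C) = 1.173 × (1 + 0.0038×89.7) = 1.57 Ω

1.57 Ω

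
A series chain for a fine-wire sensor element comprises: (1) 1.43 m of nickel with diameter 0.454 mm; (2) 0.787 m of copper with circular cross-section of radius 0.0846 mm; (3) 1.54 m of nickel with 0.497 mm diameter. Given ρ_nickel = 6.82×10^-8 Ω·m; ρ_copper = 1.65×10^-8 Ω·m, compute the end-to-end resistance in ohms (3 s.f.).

Seg 1: A = π(d/2)² = π(2.2700e-04 m)² = 1.619e-07 m²
R_1 = (6.82×10^-8)(1.43)/(1.619e-07) = 0.6024 Ω
Seg 2: A = πr² = π(8.4600e-05 m)² = 2.248e-08 m²
R_2 = (1.65×10^-8)(0.787)/(2.248e-08) = 0.5775 Ω
Seg 3: A = π(d/2)² = π(2.4850e-04 m)² = 1.940e-07 m²
R_3 = (6.82×10^-8)(1.54)/(1.940e-07) = 0.5414 Ω
R_total = R_1 + R_2 + R_3 = 1.72 Ω

1.72 Ω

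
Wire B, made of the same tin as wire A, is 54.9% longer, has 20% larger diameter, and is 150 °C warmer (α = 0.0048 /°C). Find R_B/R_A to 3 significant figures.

R ∝ ρL/d² with ρ ∝ (1+αΔT), so R_B/R_A = (1 + 54.9/100) × (1 + 20/100)⁻² × (1 + 0.0048×150)
= 1.549 × 0.6944 × 1.72 = 1.85

1.85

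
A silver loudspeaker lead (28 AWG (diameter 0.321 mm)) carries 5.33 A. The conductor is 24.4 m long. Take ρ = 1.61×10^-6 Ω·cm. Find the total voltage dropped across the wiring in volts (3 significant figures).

ρ = 1.61×10^-6 Ω·cm = 1.61×10^-8 Ω·m
A = π(0.321/2 mm)² = π(1.6050e-04 m)² = 8.093e-08 m²
R = ρL/A = (1.61×10^-8)(24.4)/(8.093e-08) = 4.854 Ω
V = IR = 5.33 × 4.854 = 25.9 V

25.9 V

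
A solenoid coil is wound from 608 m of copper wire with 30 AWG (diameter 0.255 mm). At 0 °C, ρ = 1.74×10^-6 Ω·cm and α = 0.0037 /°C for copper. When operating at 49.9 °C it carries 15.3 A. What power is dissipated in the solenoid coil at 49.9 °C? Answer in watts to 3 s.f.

ρ = 1.74×10^-6 Ω·cm = 1.74×10^-8 Ω·m
A = π(0.255/2 mm)² = π(1.2750e-04 m)² = 5.107e-08 m²
R₍0₎ = ρL/A = (1.74×10^-8)(608)/(5.107e-08) = 207.1 Ω
R₍49.9₎ = R₍0₎(1 + αΔT) = 207.1 × (1 + 0.0037×49.9) = 245.4 Ω
P = I²R = (15.3)² × 245.4 = 57400 W

57400 W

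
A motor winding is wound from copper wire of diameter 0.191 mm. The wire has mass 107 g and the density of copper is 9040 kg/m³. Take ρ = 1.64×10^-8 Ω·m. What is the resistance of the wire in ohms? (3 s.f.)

236 Ω

A = π(d/2)² = π(9.5500e-05 m)² = 2.8652e-08 m²
L = m/(density·A) = 0.107/(9040×2.8652e-08) = 413.1 m
R = ρL/A = (1.64×10^-8)(413.1)/(2.8652e-08) = 236 Ω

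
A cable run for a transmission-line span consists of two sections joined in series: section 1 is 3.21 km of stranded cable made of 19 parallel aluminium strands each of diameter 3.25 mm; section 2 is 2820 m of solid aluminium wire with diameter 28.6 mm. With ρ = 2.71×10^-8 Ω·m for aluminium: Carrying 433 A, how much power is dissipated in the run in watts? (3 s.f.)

1.26×10^5 W

Section 1: A_strand = π(1.6250e-03)² = 8.296e-06 m²; R₁ = ρL/(N·A_s) = (2.71×10^-8)(3210)/(19×8.296e-06) = 0.5519 Ω
Section 2: A = π(d/2)² = π(1.4300e-02 m)² = 6.424e-04 m²
R₂ = (2.71×10^-8)(2820)/(6.424e-04) = 0.119 Ω
R = R₁ + R₂ = 0.6709 Ω
P = I²R = (433)² × 0.6709 = 1.26×10^5 W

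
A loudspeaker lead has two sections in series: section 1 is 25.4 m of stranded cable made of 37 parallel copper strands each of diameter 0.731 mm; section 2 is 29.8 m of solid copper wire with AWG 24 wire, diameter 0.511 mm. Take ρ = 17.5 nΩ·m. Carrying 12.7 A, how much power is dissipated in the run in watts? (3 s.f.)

415 W

ρ = 17.5 nΩ·m = 1.75×10^-8 Ω·m
Section 1: A_strand = π(3.6550e-04)² = 4.197e-07 m²; R₁ = ρL/(N·A_s) = (1.75×10^-8)(25.4)/(37×4.197e-07) = 0.02862 Ω
Section 2: A = π(0.511/2 mm)² = π(2.5550e-04 m)² = 2.051e-07 m²
R₂ = (1.75×10^-8)(29.8)/(2.051e-07) = 2.543 Ω
R = R₁ + R₂ = 2.571 Ω
P = I²R = (12.7)² × 2.571 = 415 W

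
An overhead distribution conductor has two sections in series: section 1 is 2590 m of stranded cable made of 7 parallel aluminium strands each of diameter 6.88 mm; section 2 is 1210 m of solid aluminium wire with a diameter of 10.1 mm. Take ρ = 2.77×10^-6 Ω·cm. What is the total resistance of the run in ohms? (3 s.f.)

0.694 Ω

ρ = 2.77×10^-6 Ω·cm = 2.77×10^-8 Ω·m
Section 1: A_strand = π(3.4400e-03)² = 3.718e-05 m²; R₁ = ρL/(N·A_s) = (2.77×10^-8)(2590)/(7×3.718e-05) = 0.2757 Ω
Section 2: A = π(d/2)² = π(5.0500e-03 m)² = 8.012e-05 m²
R₂ = (2.77×10^-8)(1210)/(8.012e-05) = 0.4183 Ω
R = R₁ + R₂ = 0.694 Ω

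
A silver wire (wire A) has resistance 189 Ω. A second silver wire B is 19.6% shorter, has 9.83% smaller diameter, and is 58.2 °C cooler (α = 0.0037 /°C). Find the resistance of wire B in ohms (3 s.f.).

R ∝ ρL/d² with ρ ∝ (1+αΔT), so R_B/R_A = (1 − 19.6/100) × (1 − 9.83/100)⁻² × (1 − 0.0037×58.2)
= 0.804 × 1.23 × 0.7847 = 0.7759
R_B = 0.7759 × 189 = 147 Ω

147 Ω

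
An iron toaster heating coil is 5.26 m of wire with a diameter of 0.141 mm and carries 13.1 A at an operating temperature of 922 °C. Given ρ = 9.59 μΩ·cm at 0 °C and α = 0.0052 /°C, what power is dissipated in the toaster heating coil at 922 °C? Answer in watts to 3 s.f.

32100 W

ρ = 9.59 μΩ·cm = 9.59×10^-8 Ω·m
A = π(d/2)² = π(7.0500e-05 m)² = 1.561e-08 m²
R₍0₎ = ρL/A = (9.59×10^-8)(5.26)/(1.561e-08) = 32.31 Ω
R₍922₎ = R₍0₎(1 + αΔT) = 32.31 × (1 + 0.0052×922) = 187.2 Ω
P = I²R = (13.1)² × 187.2 = 32100 W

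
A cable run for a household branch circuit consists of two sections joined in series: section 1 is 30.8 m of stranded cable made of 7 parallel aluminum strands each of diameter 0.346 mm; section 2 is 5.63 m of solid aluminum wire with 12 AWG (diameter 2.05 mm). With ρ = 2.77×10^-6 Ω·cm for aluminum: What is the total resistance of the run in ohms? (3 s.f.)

ρ = 2.77×10^-6 Ω·cm = 2.77×10^-8 Ω·m
Section 1: A_strand = π(1.7300e-04)² = 9.402e-08 m²; R₁ = ρL/(N·A_s) = (2.77×10^-8)(30.8)/(7×9.402e-08) = 1.296 Ω
Section 2: A = π(2.05/2 mm)² = π(1.0250e-03 m)² = 3.301e-06 m²
R₂ = (2.77×10^-8)(5.63)/(3.301e-06) = 0.04725 Ω
R = R₁ + R₂ = 1.34 Ω

1.34 Ω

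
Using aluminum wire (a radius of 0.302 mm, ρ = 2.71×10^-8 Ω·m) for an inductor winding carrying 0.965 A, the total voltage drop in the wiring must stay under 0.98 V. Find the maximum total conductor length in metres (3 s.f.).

A = πr² = π(3.0200e-04 m)² = 2.865e-07 m²
L_max = V_max·A/(1·ρI) = (0.98)(2.865e-07)/(2.71×10^-8×0.965) = 10.7 m

10.7 m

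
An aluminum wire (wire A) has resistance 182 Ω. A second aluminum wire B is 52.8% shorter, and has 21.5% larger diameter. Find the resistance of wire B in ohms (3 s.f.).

R ∝ L/d², so R_B/R_A = (1 − 52.8/100) × (1 + 21.5/100)⁻²
= 0.472 × 0.6774 = 0.3197
R_B = 0.3197 × 182 = 58.2 Ω

58.2 Ω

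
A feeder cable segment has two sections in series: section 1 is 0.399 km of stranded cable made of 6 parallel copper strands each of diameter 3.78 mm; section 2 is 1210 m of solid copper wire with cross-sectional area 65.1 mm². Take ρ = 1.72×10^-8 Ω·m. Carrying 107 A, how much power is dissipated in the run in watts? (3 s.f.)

Section 1: A_strand = π(1.8900e-03)² = 1.122e-05 m²; R₁ = ρL/(N·A_s) = (1.72×10^-8)(399)/(6×1.122e-05) = 0.1019 Ω
Section 2: A = 65.1 mm² = 6.510e-05 m²
R₂ = (1.72×10^-8)(1210)/(6.510e-05) = 0.3197 Ω
R = R₁ + R₂ = 0.4216 Ω
P = I²R = (107)² × 0.4216 = 4830 W

4830 W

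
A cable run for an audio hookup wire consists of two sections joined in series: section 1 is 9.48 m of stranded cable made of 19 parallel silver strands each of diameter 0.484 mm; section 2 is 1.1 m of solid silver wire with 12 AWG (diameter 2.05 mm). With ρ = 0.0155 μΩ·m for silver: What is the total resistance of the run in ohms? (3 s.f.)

ρ = 0.0155 μΩ·m = 1.55×10^-8 Ω·m
Section 1: A_strand = π(2.4200e-04)² = 1.840e-07 m²; R₁ = ρL/(N·A_s) = (1.55×10^-8)(9.48)/(19×1.840e-07) = 0.04203 Ω
Section 2: A = π(2.05/2 mm)² = π(1.0250e-03 m)² = 3.301e-06 m²
R₂ = (1.55×10^-8)(1.1)/(3.301e-06) = 0.005166 Ω
R = R₁ + R₂ = 0.0472 Ω

0.0472 Ω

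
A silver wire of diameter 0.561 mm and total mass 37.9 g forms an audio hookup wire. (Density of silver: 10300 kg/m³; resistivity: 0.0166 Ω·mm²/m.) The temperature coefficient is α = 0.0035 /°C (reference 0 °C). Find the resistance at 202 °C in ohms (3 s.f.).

ρ = 0.0166 Ω·mm²/m = 1.66×10^-8 Ω·m
A = π(d/2)² = π(2.8050e-04 m)² = 2.4718e-07 m²
L = m/(density·A) = 0.0379/(10300×2.4718e-07) = 14.89 m
R = ρL/A = (1.66×10^-8)(14.89)/(2.4718e-07) = 0.9997 Ω
R(202 °C) = 0.9997 × (1 + 0.0035×202) = 1.71 Ω

1.71 Ω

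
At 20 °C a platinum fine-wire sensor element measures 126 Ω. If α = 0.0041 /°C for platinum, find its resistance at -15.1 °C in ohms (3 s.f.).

108 Ω

ΔT = -15.1 − 20 = -35.1 °C
R = R₀(1 + αΔT) = 126 × (1 + 0.0041×-35.1) = 126 × 0.8561 = 108 Ω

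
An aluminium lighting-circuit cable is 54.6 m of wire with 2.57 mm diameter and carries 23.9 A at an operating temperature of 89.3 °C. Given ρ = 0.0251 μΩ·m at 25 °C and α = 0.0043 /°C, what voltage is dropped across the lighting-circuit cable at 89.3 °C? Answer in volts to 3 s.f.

8.06 V

ρ = 0.0251 μΩ·m = 2.51×10^-8 Ω·m
A = π(d/2)² = π(1.2850e-03 m)² = 5.187e-06 m²
R₍25₎ = ρL/A = (2.51×10^-8)(54.6)/(5.187e-06) = 0.2642 Ω
R₍89.3₎ = R₍25₎(1 + αΔT) = 0.2642 × (1 + 0.0043×64.3) = 0.3372 Ω
V = IR = 23.9 × 0.3372 = 8.06 V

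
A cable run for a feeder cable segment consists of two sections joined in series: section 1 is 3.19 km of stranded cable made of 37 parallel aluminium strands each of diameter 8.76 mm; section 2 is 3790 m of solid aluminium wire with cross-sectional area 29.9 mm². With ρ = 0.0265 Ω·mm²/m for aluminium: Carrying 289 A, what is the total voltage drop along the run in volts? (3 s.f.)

982 V

ρ = 0.0265 Ω·mm²/m = 2.65×10^-8 Ω·m
Section 1: A_strand = π(4.3800e-03)² = 6.027e-05 m²; R₁ = ρL/(N·A_s) = (2.65×10^-8)(3190)/(37×6.027e-05) = 0.03791 Ω
Section 2: A = 29.9 mm² = 2.990e-05 m²
R₂ = (2.65×10^-8)(3790)/(2.990e-05) = 3.359 Ω
R = R₁ + R₂ = 3.397 Ω
V = IR = 289 × 3.397 = 982 V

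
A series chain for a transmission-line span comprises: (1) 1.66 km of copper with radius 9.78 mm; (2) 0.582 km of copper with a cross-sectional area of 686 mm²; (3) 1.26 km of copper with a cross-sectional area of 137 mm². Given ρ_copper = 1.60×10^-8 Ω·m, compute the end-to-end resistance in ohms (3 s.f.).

0.249 Ω

Seg 1: A = πr² = π(9.7800e-03 m)² = 3.005e-04 m²
R_1 = (1.60×10^-8)(1660)/(3.005e-04) = 0.08839 Ω
Seg 2: A = 686 mm² = 6.860e-04 m²
R_2 = (1.60×10^-8)(582)/(6.860e-04) = 0.01357 Ω
Seg 3: A = 137 mm² = 1.370e-04 m²
R_3 = (1.60×10^-8)(1260)/(1.370e-04) = 0.1472 Ω
R_total = R_1 + R_2 + R_3 = 0.249 Ω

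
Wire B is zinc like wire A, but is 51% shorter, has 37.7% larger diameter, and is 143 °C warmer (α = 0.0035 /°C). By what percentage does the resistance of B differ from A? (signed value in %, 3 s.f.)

-61.2%

R ∝ ρL/d² with ρ ∝ (1+αΔT), so R_B/R_A = (1 − 51/100) × (1 + 37.7/100)⁻² × (1 + 0.0035×143)
= 0.49 × 0.5274 × 1.5 = 0.3878
(R_B − R_A)/R_A = 0.3878 − 1 = -61.2%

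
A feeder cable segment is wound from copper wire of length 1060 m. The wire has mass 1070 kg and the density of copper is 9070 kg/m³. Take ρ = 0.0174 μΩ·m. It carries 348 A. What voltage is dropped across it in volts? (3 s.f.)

57.7 V

ρ = 0.0174 μΩ·m = 1.74×10^-8 Ω·m
A = m/(density·L) = 1070/(9070×1060) = 1.1129e-04 m²
R = ρL/A = (1.74×10^-8)(1060)/(1.1129e-04) = 0.1657 Ω
V = IR = 348 × 0.1657 = 57.7 V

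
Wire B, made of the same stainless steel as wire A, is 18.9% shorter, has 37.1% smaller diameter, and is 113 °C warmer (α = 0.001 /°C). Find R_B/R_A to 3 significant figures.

2.28

R ∝ ρL/d² with ρ ∝ (1+αΔT), so R_B/R_A = (1 − 18.9/100) × (1 − 37.1/100)⁻² × (1 + 0.001×113)
= 0.811 × 2.527 × 1.113 = 2.28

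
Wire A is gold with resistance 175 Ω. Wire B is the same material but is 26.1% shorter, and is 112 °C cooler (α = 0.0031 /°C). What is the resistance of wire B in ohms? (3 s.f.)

R ∝ ρL/d² with ρ ∝ (1+αΔT), so R_B/R_A = (1 − 26.1/100) × (1 − 0.0031×112)
= 0.739 × 0.6528 = 0.4824
R_B = 0.4824 × 175 = 84.4 Ω

84.4 Ω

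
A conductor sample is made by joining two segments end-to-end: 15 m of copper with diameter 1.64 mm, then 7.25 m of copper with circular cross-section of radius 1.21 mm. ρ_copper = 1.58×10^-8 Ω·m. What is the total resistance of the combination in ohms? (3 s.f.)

0.137 Ω

Segment 1: A = π(d/2)² = π(8.2000e-04 m)² = 2.112e-06 m²
R₁ = ρL/A = (1.58×10^-8)(15)/(2.112e-06) = 0.1122 Ω
Segment 2: A = πr² = π(1.2100e-03 m)² = 4.600e-06 m²
R₂ = (1.58×10^-8)(7.25)/(4.600e-06) = 0.0249 Ω
R = R₁ + R₂ = 0.137 Ω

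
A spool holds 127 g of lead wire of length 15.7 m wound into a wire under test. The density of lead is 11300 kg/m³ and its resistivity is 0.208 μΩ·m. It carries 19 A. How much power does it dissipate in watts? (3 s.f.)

1650 W

ρ = 0.208 μΩ·m = 2.08×10^-7 Ω·m
A = m/(density·L) = 0.127/(11300×15.7) = 7.1586e-07 m²
R = ρL/A = (2.08×10^-7)(15.7)/(7.1586e-07) = 4.562 Ω
P = I²R = (19)² × 4.562 = 1650 W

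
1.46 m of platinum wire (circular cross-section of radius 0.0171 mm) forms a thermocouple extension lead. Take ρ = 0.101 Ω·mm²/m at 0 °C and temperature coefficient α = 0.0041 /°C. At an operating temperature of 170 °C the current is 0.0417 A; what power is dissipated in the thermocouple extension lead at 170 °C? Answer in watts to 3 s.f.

0.474 W

ρ = 0.101 Ω·mm²/m = 1.01×10^-7 Ω·m
A = πr² = π(1.7100e-05 m)² = 9.186e-10 m²
R₍0₎ = ρL/A = (1.01×10^-7)(1.46)/(9.186e-10) = 160.5 Ω
R₍170₎ = R₍0₎(1 + αΔT) = 160.5 × (1 + 0.0041×170) = 272.4 Ω
P = I²R = (0.0417)² × 272.4 = 0.474 W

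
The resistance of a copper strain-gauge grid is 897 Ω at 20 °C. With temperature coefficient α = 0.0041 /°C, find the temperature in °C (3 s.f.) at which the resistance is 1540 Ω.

R = R₀(1 + α(T − T₀)) ⇒ T = T₀ + (R/R₀ − 1)/α
T = 20 + (1540/897 − 1)/0.0041 = 20 + (0.7168)/0.0041 = 195 °C

195 °C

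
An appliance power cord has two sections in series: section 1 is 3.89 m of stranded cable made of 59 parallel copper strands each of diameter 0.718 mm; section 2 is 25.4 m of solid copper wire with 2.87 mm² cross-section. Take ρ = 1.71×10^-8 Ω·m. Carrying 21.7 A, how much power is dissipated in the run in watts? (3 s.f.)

72.6 W

Section 1: A_strand = π(3.5900e-04)² = 4.049e-07 m²; R₁ = ρL/(N·A_s) = (1.71×10^-8)(3.89)/(59×4.049e-07) = 0.002785 Ω
Section 2: A = 2.87 mm² = 2.870e-06 m²
R₂ = (1.71×10^-8)(25.4)/(2.870e-06) = 0.1513 Ω
R = R₁ + R₂ = 0.1541 Ω
P = I²R = (21.7)² × 0.1541 = 72.6 W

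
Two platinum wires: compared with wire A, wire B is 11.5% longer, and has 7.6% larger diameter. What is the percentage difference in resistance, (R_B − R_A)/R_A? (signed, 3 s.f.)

-3.69%

R ∝ L/d², so R_B/R_A = (1 + 11.5/100) × (1 + 7.6/100)⁻²
= 1.115 × 0.8637 = 0.963
(R_B − R_A)/R_A = 0.963 − 1 = -3.69%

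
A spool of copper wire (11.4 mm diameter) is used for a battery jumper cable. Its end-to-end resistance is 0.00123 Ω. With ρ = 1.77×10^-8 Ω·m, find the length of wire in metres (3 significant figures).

A = π(d/2)² = π(5.7000e-03 m)² = 1.021e-04 m²
L = RA/ρ = (0.00123)(1.021e-04)/(1.77×10^-8) = 7.09 m

7.09 m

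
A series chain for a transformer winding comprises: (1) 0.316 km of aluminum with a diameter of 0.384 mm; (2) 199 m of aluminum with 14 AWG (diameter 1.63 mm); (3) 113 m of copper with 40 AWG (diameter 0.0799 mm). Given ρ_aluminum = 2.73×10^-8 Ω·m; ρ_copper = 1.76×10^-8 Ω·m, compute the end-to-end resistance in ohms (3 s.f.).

Seg 1: A = π(d/2)² = π(1.9200e-04 m)² = 1.158e-07 m²
R_1 = (2.73×10^-8)(316)/(1.158e-07) = 74.49 Ω
Seg 2: A = π(1.63/2 mm)² = π(8.1500e-04 m)² = 2.087e-06 m²
R_2 = (2.73×10^-8)(199)/(2.087e-06) = 2.603 Ω
Seg 3: A = π(0.0799/2 mm)² = π(3.9950e-05 m)² = 5.014e-09 m²
R_3 = (1.76×10^-8)(113)/(5.014e-09) = 396.7 Ω
R_total = R_1 + R_2 + R_3 = 474 Ω

474 Ω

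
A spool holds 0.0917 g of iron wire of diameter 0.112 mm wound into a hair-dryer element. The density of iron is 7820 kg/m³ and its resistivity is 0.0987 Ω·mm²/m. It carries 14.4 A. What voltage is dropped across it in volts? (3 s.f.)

ρ = 0.0987 Ω·mm²/m = 9.87×10^-8 Ω·m
A = π(d/2)² = π(5.6000e-05 m)² = 9.8520e-09 m²
L = m/(density·A) = 9.170×10^-5/(7820×9.8520e-09) = 1.19 m
R = ρL/A = (9.87×10^-8)(1.19)/(9.8520e-09) = 11.92 Ω
V = IR = 14.4 × 11.92 = 172 V

172 V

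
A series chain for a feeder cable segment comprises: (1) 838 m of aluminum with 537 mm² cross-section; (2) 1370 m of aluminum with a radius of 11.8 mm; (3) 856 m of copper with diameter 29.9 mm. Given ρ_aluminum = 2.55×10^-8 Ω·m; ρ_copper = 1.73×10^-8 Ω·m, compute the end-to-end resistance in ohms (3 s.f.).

0.141 Ω

Seg 1: A = 537 mm² = 5.370e-04 m²
R_1 = (2.55×10^-8)(838)/(5.370e-04) = 0.03979 Ω
Seg 2: A = πr² = π(1.1800e-02 m)² = 4.374e-04 m²
R_2 = (2.55×10^-8)(1370)/(4.374e-04) = 0.07986 Ω
Seg 3: A = π(d/2)² = π(1.4950e-02 m)² = 7.022e-04 m²
R_3 = (1.73×10^-8)(856)/(7.022e-04) = 0.02109 Ω
R_total = R_1 + R_2 + R_3 = 0.141 Ω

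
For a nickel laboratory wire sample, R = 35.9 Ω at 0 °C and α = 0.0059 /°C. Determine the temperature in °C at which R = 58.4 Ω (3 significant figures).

R = R₀(1 + α(T − T₀)) ⇒ T = T₀ + (R/R₀ − 1)/α
T = 0 + (58.4/35.9 − 1)/0.0059 = 0 + (0.6267)/0.0059 = 106 °C

106 °C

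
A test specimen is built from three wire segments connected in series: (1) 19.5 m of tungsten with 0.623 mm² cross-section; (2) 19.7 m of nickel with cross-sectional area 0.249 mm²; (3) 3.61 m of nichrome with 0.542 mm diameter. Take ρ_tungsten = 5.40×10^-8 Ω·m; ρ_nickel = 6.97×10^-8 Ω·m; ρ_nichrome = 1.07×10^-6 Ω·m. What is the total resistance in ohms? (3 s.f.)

Seg 1: A = 0.623 mm² = 6.230e-07 m²
R_1 = (5.40×10^-8)(19.5)/(6.230e-07) = 1.69 Ω
Seg 2: A = 0.249 mm² = 2.490e-07 m²
R_2 = (6.97×10^-8)(19.7)/(2.490e-07) = 5.514 Ω
Seg 3: A = π(d/2)² = π(2.7100e-04 m)² = 2.307e-07 m²
R_3 = (1.07×10^-6)(3.61)/(2.307e-07) = 16.74 Ω
R_total = R_1 + R_2 + R_3 = 23.9 Ω

23.9 Ω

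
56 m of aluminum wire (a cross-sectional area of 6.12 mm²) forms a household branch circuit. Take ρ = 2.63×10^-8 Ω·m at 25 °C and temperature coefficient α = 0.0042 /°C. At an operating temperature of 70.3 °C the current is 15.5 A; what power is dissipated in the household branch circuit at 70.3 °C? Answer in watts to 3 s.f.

A = 6.12 mm² = 6.120e-06 m²
R₍25₎ = ρL/A = (2.63×10^-8)(56)/(6.120e-06) = 0.2407 Ω
R₍70.3₎ = R₍25₎(1 + αΔT) = 0.2407 × (1 + 0.0042×45.3) = 0.2864 Ω
P = I²R = (15.5)² × 0.2864 = 68.8 W

68.8 W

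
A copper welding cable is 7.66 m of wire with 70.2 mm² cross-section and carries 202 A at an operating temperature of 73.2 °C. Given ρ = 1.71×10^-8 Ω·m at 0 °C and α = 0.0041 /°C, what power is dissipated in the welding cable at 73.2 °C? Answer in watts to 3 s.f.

99.0 W

A = 70.2 mm² = 7.020e-05 m²
R₍0₎ = ρL/A = (1.71×10^-8)(7.66)/(7.020e-05) = 0.001866 Ω
R₍73.2₎ = R₍0₎(1 + αΔT) = 0.001866 × (1 + 0.0041×73.2) = 0.002426 Ω
P = I²R = (202)² × 0.002426 = 99.0 W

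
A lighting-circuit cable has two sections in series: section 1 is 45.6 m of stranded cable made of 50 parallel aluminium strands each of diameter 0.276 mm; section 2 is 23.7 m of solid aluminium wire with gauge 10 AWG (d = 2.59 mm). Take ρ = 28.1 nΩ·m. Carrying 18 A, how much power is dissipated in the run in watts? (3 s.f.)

180 W

ρ = 28.1 nΩ·m = 2.81×10^-8 Ω·m
Section 1: A_strand = π(1.3800e-04)² = 5.983e-08 m²; R₁ = ρL/(N·A_s) = (2.81×10^-8)(45.6)/(50×5.983e-08) = 0.4283 Ω
Section 2: A = π(2.59/2 mm)² = π(1.2950e-03 m)² = 5.269e-06 m²
R₂ = (2.81×10^-8)(23.7)/(5.269e-06) = 0.1264 Ω
R = R₁ + R₂ = 0.5547 Ω
P = I²R = (18)² × 0.5547 = 180 W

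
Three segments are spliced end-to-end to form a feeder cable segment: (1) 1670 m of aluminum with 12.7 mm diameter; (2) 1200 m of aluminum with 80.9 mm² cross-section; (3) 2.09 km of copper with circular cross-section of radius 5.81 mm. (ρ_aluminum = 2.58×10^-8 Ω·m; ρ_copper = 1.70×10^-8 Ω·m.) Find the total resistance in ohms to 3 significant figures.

1.06 Ω

Seg 1: A = π(d/2)² = π(6.3500e-03 m)² = 1.267e-04 m²
R_1 = (2.58×10^-8)(1670)/(1.267e-04) = 0.3401 Ω
Seg 2: A = 80.9 mm² = 8.090e-05 m²
R_2 = (2.58×10^-8)(1200)/(8.090e-05) = 0.3827 Ω
Seg 3: A = πr² = π(5.8100e-03 m)² = 1.060e-04 m²
R_3 = (1.70×10^-8)(2090)/(1.060e-04) = 0.335 Ω
R_total = R_1 + R_2 + R_3 = 1.06 Ω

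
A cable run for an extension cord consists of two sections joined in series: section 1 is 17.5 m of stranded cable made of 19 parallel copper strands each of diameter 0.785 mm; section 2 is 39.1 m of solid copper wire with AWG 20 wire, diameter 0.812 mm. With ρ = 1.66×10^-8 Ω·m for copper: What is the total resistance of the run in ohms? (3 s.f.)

Section 1: A_strand = π(3.9250e-04)² = 4.840e-07 m²; R₁ = ρL/(N·A_s) = (1.66×10^-8)(17.5)/(19×4.840e-07) = 0.03159 Ω
Section 2: A = π(0.812/2 mm)² = π(4.0600e-04 m)² = 5.178e-07 m²
R₂ = (1.66×10^-8)(39.1)/(5.178e-07) = 1.253 Ω
R = R₁ + R₂ = 1.28 Ω

1.28 Ω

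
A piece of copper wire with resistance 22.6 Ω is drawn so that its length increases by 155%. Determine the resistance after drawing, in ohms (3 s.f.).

147 Ω

k = 1 + 155/100 = 2.55; volume constant ⇒ A' = A/k, so R' = k²R.
R' = 6.502 × 22.6 = 147 Ω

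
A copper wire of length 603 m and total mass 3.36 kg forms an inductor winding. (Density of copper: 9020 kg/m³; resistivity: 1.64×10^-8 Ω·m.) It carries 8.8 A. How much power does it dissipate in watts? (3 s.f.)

1240 W

A = m/(density·L) = 3.36/(9020×603) = 6.1775e-07 m²
R = ρL/A = (1.64×10^-8)(603)/(6.1775e-07) = 16.01 Ω
P = I²R = (8.8)² × 16.01 = 1240 W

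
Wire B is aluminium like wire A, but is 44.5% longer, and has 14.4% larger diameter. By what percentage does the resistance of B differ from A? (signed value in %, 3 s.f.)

10.4%

R ∝ L/d², so R_B/R_A = (1 + 44.5/100) × (1 + 14.4/100)⁻²
= 1.445 × 0.7641 = 1.104
(R_B − R_A)/R_A = 1.104 − 1 = 10.4%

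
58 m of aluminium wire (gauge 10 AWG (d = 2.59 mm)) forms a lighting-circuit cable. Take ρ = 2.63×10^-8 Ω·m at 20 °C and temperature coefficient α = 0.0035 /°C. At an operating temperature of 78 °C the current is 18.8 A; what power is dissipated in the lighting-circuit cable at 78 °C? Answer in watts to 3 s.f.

123 W

A = π(2.59/2 mm)² = π(1.2950e-03 m)² = 5.269e-06 m²
R₍20₎ = ρL/A = (2.63×10^-8)(58)/(5.269e-06) = 0.2895 Ω
R₍78₎ = R₍20₎(1 + αΔT) = 0.2895 × (1 + 0.0035×58) = 0.3483 Ω
P = I²R = (18.8)² × 0.3483 = 123 W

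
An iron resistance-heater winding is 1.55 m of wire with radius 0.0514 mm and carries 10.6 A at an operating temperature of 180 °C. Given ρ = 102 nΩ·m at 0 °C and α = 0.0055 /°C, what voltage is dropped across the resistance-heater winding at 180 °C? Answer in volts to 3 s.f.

ρ = 102 nΩ·m = 1.02×10^-7 Ω·m
A = πr² = π(5.1400e-05 m)² = 8.300e-09 m²
R₍0₎ = ρL/A = (1.02×10^-7)(1.55)/(8.300e-09) = 19.05 Ω
R₍180₎ = R₍0₎(1 + αΔT) = 19.05 × (1 + 0.0055×180) = 37.91 Ω
V = IR = 10.6 × 37.91 = 402 V

402 V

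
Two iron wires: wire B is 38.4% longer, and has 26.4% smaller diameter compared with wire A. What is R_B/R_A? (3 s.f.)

2.55

R ∝ L/d², so R_B/R_A = (1 + 38.4/100) × (1 − 26.4/100)⁻²
= 1.384 × 1.846 = 2.55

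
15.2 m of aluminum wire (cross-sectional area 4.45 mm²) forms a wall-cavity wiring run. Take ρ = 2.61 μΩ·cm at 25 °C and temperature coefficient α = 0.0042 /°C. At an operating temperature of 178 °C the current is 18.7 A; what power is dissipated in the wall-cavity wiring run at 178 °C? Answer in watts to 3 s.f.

51.2 W

ρ = 2.61 μΩ·cm = 2.61×10^-8 Ω·m
A = 4.45 mm² = 4.450e-06 m²
R₍25₎ = ρL/A = (2.61×10^-8)(15.2)/(4.450e-06) = 0.08915 Ω
R₍178₎ = R₍25₎(1 + αΔT) = 0.08915 × (1 + 0.0042×153) = 0.1464 Ω
P = I²R = (18.7)² × 0.1464 = 51.2 W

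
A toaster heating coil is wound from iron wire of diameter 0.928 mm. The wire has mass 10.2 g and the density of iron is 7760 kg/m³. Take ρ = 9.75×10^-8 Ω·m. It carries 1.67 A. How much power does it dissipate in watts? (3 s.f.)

A = π(d/2)² = π(4.6400e-04 m)² = 6.7637e-07 m²
L = m/(density·A) = 0.0102/(7760×6.7637e-07) = 1.943 m
R = ρL/A = (9.75×10^-8)(1.943)/(6.7637e-07) = 0.2801 Ω
P = I²R = (1.67)² × 0.2801 = 0.781 W

0.781 W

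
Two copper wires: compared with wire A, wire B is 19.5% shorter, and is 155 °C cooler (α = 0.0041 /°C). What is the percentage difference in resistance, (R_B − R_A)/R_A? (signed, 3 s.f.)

-70.7%

R ∝ ρL/d² with ρ ∝ (1+αΔT), so R_B/R_A = (1 − 19.5/100) × (1 − 0.0041×155)
= 0.805 × 0.3645 = 0.2934
(R_B − R_A)/R_A = 0.2934 − 1 = -70.7%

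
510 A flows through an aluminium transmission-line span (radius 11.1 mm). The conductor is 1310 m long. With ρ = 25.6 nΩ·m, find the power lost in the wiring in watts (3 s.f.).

ρ = 25.6 nΩ·m = 2.56×10^-8 Ω·m
A = πr² = π(1.1100e-02 m)² = 3.871e-04 m²
R = ρL/A = (2.56×10^-8)(1310)/(3.871e-04) = 0.08664 Ω
P = I²R = (510)² × 0.08664 = 22500 W

22500 W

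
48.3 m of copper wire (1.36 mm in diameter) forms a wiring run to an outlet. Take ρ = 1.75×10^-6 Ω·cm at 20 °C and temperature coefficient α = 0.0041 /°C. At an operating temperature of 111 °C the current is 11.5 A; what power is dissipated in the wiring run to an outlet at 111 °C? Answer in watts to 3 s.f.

106 W

ρ = 1.75×10^-6 Ω·cm = 1.75×10^-8 Ω·m
A = π(d/2)² = π(6.8000e-04 m)² = 1.453e-06 m²
R₍20₎ = ρL/A = (1.75×10^-8)(48.3)/(1.453e-06) = 0.5819 Ω
R₍111₎ = R₍20₎(1 + αΔT) = 0.5819 × (1 + 0.0041×91) = 0.799 Ω
P = I²R = (11.5)² × 0.799 = 106 W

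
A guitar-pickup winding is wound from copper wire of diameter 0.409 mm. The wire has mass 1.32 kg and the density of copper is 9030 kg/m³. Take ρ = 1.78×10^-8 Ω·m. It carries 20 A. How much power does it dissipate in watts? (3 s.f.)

A = π(d/2)² = π(2.0450e-04 m)² = 1.3138e-07 m²
L = m/(density·A) = 1.32/(9030×1.3138e-07) = 1113 m
R = ρL/A = (1.78×10^-8)(1113)/(1.3138e-07) = 150.7 Ω
P = I²R = (20)² × 150.7 = 60300 W

60300 W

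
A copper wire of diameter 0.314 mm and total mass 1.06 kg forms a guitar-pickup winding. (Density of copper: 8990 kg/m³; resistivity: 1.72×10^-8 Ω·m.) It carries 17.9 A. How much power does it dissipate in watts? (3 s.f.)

1.08×10^5 W

A = π(d/2)² = π(1.5700e-04 m)² = 7.7437e-08 m²
L = m/(density·A) = 1.06/(8990×7.7437e-08) = 1523 m
R = ρL/A = (1.72×10^-8)(1523)/(7.7437e-08) = 338.2 Ω
P = I²R = (17.9)² × 338.2 = 1.08×10^5 W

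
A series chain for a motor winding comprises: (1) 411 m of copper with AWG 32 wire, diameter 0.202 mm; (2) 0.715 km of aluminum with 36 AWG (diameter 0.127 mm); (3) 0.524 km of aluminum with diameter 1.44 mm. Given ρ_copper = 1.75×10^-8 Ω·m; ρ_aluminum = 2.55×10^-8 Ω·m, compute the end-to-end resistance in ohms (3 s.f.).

Seg 1: A = π(0.202/2 mm)² = π(1.0100e-04 m)² = 3.205e-08 m²
R_1 = (1.75×10^-8)(411)/(3.205e-08) = 224.4 Ω
Seg 2: A = π(0.127/2 mm)² = π(6.3500e-05 m)² = 1.267e-08 m²
R_2 = (2.55×10^-8)(715)/(1.267e-08) = 1439 Ω
Seg 3: A = π(d/2)² = π(7.2000e-04 m)² = 1.629e-06 m²
R_3 = (2.55×10^-8)(524)/(1.629e-06) = 8.205 Ω
R_total = R_1 + R_2 + R_3 = 1670 Ω

1670 Ω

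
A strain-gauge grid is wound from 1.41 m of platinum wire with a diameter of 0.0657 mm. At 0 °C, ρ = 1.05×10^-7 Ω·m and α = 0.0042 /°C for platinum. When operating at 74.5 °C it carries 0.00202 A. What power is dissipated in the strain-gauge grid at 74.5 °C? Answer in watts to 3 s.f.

A = π(d/2)² = π(3.2850e-05 m)² = 3.390e-09 m²
R₍0₎ = ρL/A = (1.05×10^-7)(1.41)/(3.390e-09) = 43.67 Ω
R₍74.5₎ = R₍0₎(1 + αΔT) = 43.67 × (1 + 0.0042×74.5) = 57.33 Ω
P = I²R = (0.00202)² × 57.33 = 2.34×10^-4 W

2.34×10^-4 W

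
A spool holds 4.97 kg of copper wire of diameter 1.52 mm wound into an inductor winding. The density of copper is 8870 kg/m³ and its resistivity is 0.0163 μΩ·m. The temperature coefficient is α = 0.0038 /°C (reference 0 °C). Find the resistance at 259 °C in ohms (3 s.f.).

5.50 Ω

ρ = 0.0163 μΩ·m = 1.63×10^-8 Ω·m
A = π(d/2)² = π(7.6000e-04 m)² = 1.8146e-06 m²
L = m/(density·A) = 4.97/(8870×1.8146e-06) = 308.8 m
R = ρL/A = (1.63×10^-8)(308.8)/(1.8146e-06) = 2.774 Ω
R(259 °C) = 2.774 × (1 + 0.0038×259) = 5.50 Ω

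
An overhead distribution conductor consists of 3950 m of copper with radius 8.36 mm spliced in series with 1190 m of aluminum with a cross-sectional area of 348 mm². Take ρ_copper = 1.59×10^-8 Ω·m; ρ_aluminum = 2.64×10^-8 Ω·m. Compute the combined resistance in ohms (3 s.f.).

0.376 Ω

Segment 1: A = πr² = π(8.3600e-03 m)² = 2.196e-04 m²
R₁ = ρL/A = (1.59×10^-8)(3950)/(2.196e-04) = 0.286 Ω
Segment 2: A = 348 mm² = 3.480e-04 m²
R₂ = (2.64×10^-8)(1190)/(3.480e-04) = 0.09028 Ω
R = R₁ + R₂ = 0.376 Ω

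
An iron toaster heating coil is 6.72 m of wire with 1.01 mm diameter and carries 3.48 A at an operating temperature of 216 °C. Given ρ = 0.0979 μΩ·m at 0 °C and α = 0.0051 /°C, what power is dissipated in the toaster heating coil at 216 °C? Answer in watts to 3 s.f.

ρ = 0.0979 μΩ·m = 9.79×10^-8 Ω·m
A = π(d/2)² = π(5.0500e-04 m)² = 8.012e-07 m²
R₍0₎ = ρL/A = (9.79×10^-8)(6.72)/(8.012e-07) = 0.8211 Ω
R₍216₎ = R₍0₎(1 + αΔT) = 0.8211 × (1 + 0.0051×216) = 1.726 Ω
P = I²R = (3.48)² × 1.726 = 20.9 W

20.9 W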